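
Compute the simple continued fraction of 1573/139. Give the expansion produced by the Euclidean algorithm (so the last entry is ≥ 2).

[11; 3, 6, 3, 2]

1573 = 11*139 + 44
139 = 3*44 + 7
44 = 6*7 + 2
7 = 3*2 + 1
2 = 2*1 + 0  (stop)
So 1573/139 = [11; 3, 6, 3, 2].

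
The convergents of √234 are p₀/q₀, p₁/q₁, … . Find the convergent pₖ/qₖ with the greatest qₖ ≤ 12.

153/10

√234 = [15; 3, 2, 1, 2, 1, 2, 3, 30, …] (period length 8).
Convergents:
  p_0/q_0 = 15/1
  p_1/q_1 = 46/3
  p_2/q_2 = 107/7
  p_3/q_3 = 153/10
  p_4/q_4 = 413/27
q_3 = 10 ≤ 12 < 27 = q_4, so the answer is 153/10.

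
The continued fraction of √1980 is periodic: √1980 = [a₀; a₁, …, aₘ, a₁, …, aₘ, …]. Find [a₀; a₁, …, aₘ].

[44; 2, 88]

a₀ = ⌊√1980⌋ = 44.
With m₀=0, d₀=1 and mₖ₊₁ = dₖaₖ − mₖ, dₖ₊₁ = (n − mₖ₊₁²)/dₖ, aₖ₊₁ = ⌊(a₀+mₖ₊₁)/dₖ₊₁⌋:
  k=1: m=44, d=44, a=2
  k=2: m=44, d=1, a=88
d=1 and a=2a₀=88 at k=2, so the next step gives (m, d) = (44, 44) again — its k=1 value — and the period has length 2.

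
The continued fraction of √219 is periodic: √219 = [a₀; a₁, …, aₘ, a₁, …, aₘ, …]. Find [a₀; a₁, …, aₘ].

[14; 1, 3, 1, 28]

a₀ = ⌊√219⌋ = 14.
With m₀=0, d₀=1 and mₖ₊₁ = dₖaₖ − mₖ, dₖ₊₁ = (n − mₖ₊₁²)/dₖ, aₖ₊₁ = ⌊(a₀+mₖ₊₁)/dₖ₊₁⌋:
  k=1: m=14, d=23, a=1
  k=2: m=9, d=6, a=3
  k=3: m=9, d=23, a=1
  k=4: m=14, d=1, a=28
d=1 and a=2a₀=28 at k=4, so the next step gives (m, d) = (14, 23) again — its k=1 value — and the period has length 4.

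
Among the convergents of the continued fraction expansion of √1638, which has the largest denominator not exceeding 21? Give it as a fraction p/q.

688/17

√1638 = [40; 2, 8, 2, 80, …] (period length 4).
Convergents:
  p_0/q_0 = 40/1
  p_1/q_1 = 81/2
  p_2/q_2 = 688/17
  p_3/q_3 = 1457/36
q_2 = 17 ≤ 21 < 36 = q_3, so the answer is 688/17.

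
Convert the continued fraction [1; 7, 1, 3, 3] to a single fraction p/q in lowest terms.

114/101

Fold from the inside: start with 3/1.
  3 + 1/3 = 10/3
  1 + 3/10 = 13/10
  7 + 10/13 = 101/13
  1 + 13/101 = 114/101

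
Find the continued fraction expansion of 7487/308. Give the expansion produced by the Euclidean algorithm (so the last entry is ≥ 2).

[24; 3, 4, 7, 1, 2]

7487 = 24*308 + 95
308 = 3*95 + 23
95 = 4*23 + 3
23 = 7*3 + 2
3 = 1*2 + 1
2 = 2*1 + 0  (stop)
So 7487/308 = [24; 3, 4, 7, 1, 2].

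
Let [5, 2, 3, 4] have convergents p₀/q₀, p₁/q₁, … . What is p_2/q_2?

Using pₖ = aₖpₖ₋₁ + pₖ₋₂, qₖ = aₖqₖ₋₁ + qₖ₋₂ (with p₋₁=1, p₋₂=0, q₋₁=0, q₋₂=1):
  k=0: a=5, p=5, q=1
  k=1: a=2, p=11, q=2
  k=2: a=3, p=38, q=7

38/7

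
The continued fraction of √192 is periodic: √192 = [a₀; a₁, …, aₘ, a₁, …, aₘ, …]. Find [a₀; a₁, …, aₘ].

[13; 1, 5, 1, 26]

a₀ = ⌊√192⌋ = 13.
With m₀=0, d₀=1 and mₖ₊₁ = dₖaₖ − mₖ, dₖ₊₁ = (n − mₖ₊₁²)/dₖ, aₖ₊₁ = ⌊(a₀+mₖ₊₁)/dₖ₊₁⌋:
  k=1: m=13, d=23, a=1
  k=2: m=10, d=4, a=5
  k=3: m=10, d=23, a=1
  k=4: m=13, d=1, a=26
d=1 and a=2a₀=26 at k=4, so the next step gives (m, d) = (13, 23) again — its k=1 value — and the period has length 4.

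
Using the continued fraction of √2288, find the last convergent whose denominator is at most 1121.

27504/575

√2288 = [47; 1, 4, 1, 94, …] (period length 4).
Convergents:
  p_0/q_0 = 47/1
  p_1/q_1 = 48/1
  p_2/q_2 = 239/5
  p_3/q_3 = 287/6
  p_4/q_4 = 27217/569
  p_5/q_5 = 27504/575
  p_6/q_6 = 137233/2869
q_5 = 575 ≤ 1121 < 2869 = q_6, so the answer is 27504/575.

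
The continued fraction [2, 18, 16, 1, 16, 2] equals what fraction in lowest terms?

22011/10709

Fold from the inside: start with 2/1.
  16 + 1/2 = 33/2
  1 + 2/33 = 35/33
  16 + 33/35 = 593/35
  18 + 35/593 = 10709/593
  2 + 593/10709 = 22011/10709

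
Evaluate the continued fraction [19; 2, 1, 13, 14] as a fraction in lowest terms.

11160/577

Using pₖ = aₖpₖ₋₁ + pₖ₋₂ and qₖ = aₖqₖ₋₁ + qₖ₋₂:
  k=0: a=19, p=19, q=1
  k=1: a=2, p=39, q=2
  k=2: a=1, p=58, q=3
  k=3: a=13, p=793, q=41
  k=4: a=14, p=11160, q=577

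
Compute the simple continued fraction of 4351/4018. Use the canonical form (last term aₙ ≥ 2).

4351 = 1·4018 + 333
4018 = 12·333 + 22
333 = 15·22 + 3
22 = 7·3 + 1
3 = 3·1 + 0  (stop)
So 4351/4018 = [1; 12, 15, 7, 3].

[1; 12, 15, 7, 3]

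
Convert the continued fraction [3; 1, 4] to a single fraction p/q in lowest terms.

Using pₖ = aₖpₖ₋₁ + pₖ₋₂ and qₖ = aₖqₖ₋₁ + qₖ₋₂:
  k=0: a=3, p=3, q=1
  k=1: a=1, p=4, q=1
  k=2: a=4, p=19, q=5

19/5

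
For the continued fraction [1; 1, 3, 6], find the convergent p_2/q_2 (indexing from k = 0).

Using pₖ = aₖpₖ₋₁ + pₖ₋₂, qₖ = aₖqₖ₋₁ + qₖ₋₂ (with p₋₁=1, p₋₂=0, q₋₁=0, q₋₂=1):
  k=0: a=1, p=1, q=1
  k=1: a=1, p=2, q=1
  k=2: a=3, p=7, q=4

7/4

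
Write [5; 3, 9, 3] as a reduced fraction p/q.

463/87

Using pₖ = aₖpₖ₋₁ + pₖ₋₂ and qₖ = aₖqₖ₋₁ + qₖ₋₂:
  k=0: a=5, p=5, q=1
  k=1: a=3, p=16, q=3
  k=2: a=9, p=149, q=28
  k=3: a=3, p=463, q=87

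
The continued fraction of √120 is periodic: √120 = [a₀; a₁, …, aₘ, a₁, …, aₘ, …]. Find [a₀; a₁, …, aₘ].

a₀ = ⌊√120⌋ = 10.
With m₀=0, d₀=1 and mₖ₊₁ = dₖaₖ − mₖ, dₖ₊₁ = (n − mₖ₊₁²)/dₖ, aₖ₊₁ = ⌊(a₀+mₖ₊₁)/dₖ₊₁⌋:
  k=1: m=10, d=20, a=1
  k=2: m=10, d=1, a=20
d=1 and a=2a₀=20 at k=2, so the next step gives (m, d) = (10, 20) again — its k=1 value — and the period has length 2.

[10; 1, 20]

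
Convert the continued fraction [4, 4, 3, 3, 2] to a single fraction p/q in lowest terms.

419/99

Using pₖ = aₖpₖ₋₁ + pₖ₋₂ and qₖ = aₖqₖ₋₁ + qₖ₋₂:
  k=0: a=4, p=4, q=1
  k=1: a=4, p=17, q=4
  k=2: a=3, p=55, q=13
  k=3: a=3, p=182, q=43
  k=4: a=2, p=419, q=99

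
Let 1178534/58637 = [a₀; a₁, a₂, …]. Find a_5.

14

1178534 = 20·58637 + 5794   →  a_0 = 20
58637 = 10·5794 + 697   →  a_1 = 10
5794 = 8·697 + 218   →  a_2 = 8
697 = 3·218 + 43   →  a_3 = 3
218 = 5·43 + 3   →  a_4 = 5
43 = 14·3 + 1   →  a_5 = 14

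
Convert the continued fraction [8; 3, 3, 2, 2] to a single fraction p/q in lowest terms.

Fold from the inside: start with 2/1.
  2 + 1/2 = 5/2
  3 + 2/5 = 17/5
  3 + 5/17 = 56/17
  8 + 17/56 = 465/56

465/56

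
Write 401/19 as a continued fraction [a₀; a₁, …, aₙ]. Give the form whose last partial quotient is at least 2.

401 = 21·19 + 2
19 = 9·2 + 1
2 = 2·1 + 0  (stop)
So 401/19 = [21; 9, 2].

[21; 9, 2]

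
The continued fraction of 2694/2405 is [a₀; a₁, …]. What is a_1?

2694 = 1·2405 + 289   →  a_0 = 1
2405 = 8·289 + 93   →  a_1 = 8

8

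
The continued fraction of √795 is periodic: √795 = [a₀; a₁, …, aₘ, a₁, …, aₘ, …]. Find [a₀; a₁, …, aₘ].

a₀ = ⌊√795⌋ = 28.

[28; 5, 9, 5, 56]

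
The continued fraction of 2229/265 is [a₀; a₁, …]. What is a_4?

2229 = 8·265 + 109   →  a_0 = 8
265 = 2·109 + 47   →  a_1 = 2
109 = 2·47 + 15   →  a_2 = 2
47 = 3·15 + 2   →  a_3 = 3
15 = 7·2 + 1   →  a_4 = 7

7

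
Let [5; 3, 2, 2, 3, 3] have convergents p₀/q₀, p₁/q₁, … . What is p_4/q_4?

Using pₖ = aₖpₖ₋₁ + pₖ₋₂, qₖ = aₖqₖ₋₁ + qₖ₋₂ (with p₋₁=1, p₋₂=0, q₋₁=0, q₋₂=1):
  k=0: a=5, p=5, q=1
  k=1: a=3, p=16, q=3
  k=2: a=2, p=37, q=7
  k=3: a=2, p=90, q=17
  k=4: a=3, p=307, q=58

307/58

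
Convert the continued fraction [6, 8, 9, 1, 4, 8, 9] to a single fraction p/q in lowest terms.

Fold from the inside: start with 9/1.
  8 + 1/9 = 73/9
  4 + 9/73 = 301/73
  1 + 73/301 = 374/301
  9 + 301/374 = 3667/374
  8 + 374/3667 = 29710/3667
  6 + 3667/29710 = 181927/29710

181927/29710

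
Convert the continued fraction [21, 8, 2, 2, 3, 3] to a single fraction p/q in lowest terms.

9947/471

Using pₖ = aₖpₖ₋₁ + pₖ₋₂ and qₖ = aₖqₖ₋₁ + qₖ₋₂:
  k=0: a=21, p=21, q=1
  k=1: a=8, p=169, q=8
  k=2: a=2, p=359, q=17
  k=3: a=2, p=887, q=42
  k=4: a=3, p=3020, q=143
  k=5: a=3, p=9947, q=471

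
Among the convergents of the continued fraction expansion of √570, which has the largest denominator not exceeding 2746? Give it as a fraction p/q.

63817/2673

√570 = [23; 1, 6, 1, 46, …] (period length 4).
Convergents:
  p_0/q_0 = 23/1
  p_1/q_1 = 24/1
  p_2/q_2 = 167/7
  p_3/q_3 = 191/8
  p_4/q_4 = 8953/375
  p_5/q_5 = 9144/383
  p_6/q_6 = 63817/2673
  p_7/q_7 = 72961/3056
q_6 = 2673 ≤ 2746 < 3056 = q_7, so the answer is 63817/2673.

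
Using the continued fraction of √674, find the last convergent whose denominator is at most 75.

675/26

√674 = [25; 1, 24, 1, 50, …] (period length 4).
Convergents:
  p_0/q_0 = 25/1
  p_1/q_1 = 26/1
  p_2/q_2 = 649/25
  p_3/q_3 = 675/26
  p_4/q_4 = 34399/1325
q_3 = 26 ≤ 75 < 1325 = q_4, so the answer is 675/26.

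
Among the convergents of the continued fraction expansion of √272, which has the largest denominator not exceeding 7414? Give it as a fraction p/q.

√272 = [16; 2, 32, …] (period length 2).
Convergents:
  p_0/q_0 = 16/1
  p_1/q_1 = 33/2
  p_2/q_2 = 1072/65
  p_3/q_3 = 2177/132
  p_4/q_4 = 70736/4289
  p_5/q_5 = 143649/8710
q_4 = 4289 ≤ 7414 < 8710 = q_5, so the answer is 70736/4289.

70736/4289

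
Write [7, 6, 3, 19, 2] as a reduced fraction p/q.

Using pₖ = aₖpₖ₋₁ + pₖ₋₂ and qₖ = aₖqₖ₋₁ + qₖ₋₂:
  k=0: a=7, p=7, q=1
  k=1: a=6, p=43, q=6
  k=2: a=3, p=136, q=19
  k=3: a=19, p=2627, q=367
  k=4: a=2, p=5390, q=753

5390/753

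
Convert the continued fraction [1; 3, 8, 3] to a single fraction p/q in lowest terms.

Fold from the inside: start with 3/1.
  8 + 1/3 = 25/3
  3 + 3/25 = 78/25
  1 + 25/78 = 103/78

103/78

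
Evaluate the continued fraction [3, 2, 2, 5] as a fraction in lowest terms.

Fold from the inside: start with 5/1.
  2 + 1/5 = 11/5
  2 + 5/11 = 27/11
  3 + 11/27 = 92/27

92/27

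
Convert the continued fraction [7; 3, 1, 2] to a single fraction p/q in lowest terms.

Using pₖ = aₖpₖ₋₁ + pₖ₋₂ and qₖ = aₖqₖ₋₁ + qₖ₋₂:
  k=0: a=7, p=7, q=1
  k=1: a=3, p=22, q=3
  k=2: a=1, p=29, q=4
  k=3: a=2, p=80, q=11

80/11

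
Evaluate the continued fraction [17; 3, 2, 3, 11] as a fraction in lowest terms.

4686/271

Using pₖ = aₖpₖ₋₁ + pₖ₋₂ and qₖ = aₖqₖ₋₁ + qₖ₋₂:
  k=0: a=17, p=17, q=1
  k=1: a=3, p=52, q=3
  k=2: a=2, p=121, q=7
  k=3: a=3, p=415, q=24
  k=4: a=11, p=4686, q=271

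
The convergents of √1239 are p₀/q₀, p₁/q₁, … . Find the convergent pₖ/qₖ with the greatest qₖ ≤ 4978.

61951/1760

√1239 = [35; 5, 70, …] (period length 2).
Convergents:
  p_0/q_0 = 35/1
  p_1/q_1 = 176/5
  p_2/q_2 = 12355/351
  p_3/q_3 = 61951/1760
  p_4/q_4 = 4348925/123551
q_3 = 1760 ≤ 4978 < 123551 = q_4, so the answer is 61951/1760.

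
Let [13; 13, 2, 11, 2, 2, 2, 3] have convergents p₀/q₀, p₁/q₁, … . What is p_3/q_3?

Using pₖ = aₖpₖ₋₁ + pₖ₋₂, qₖ = aₖqₖ₋₁ + qₖ₋₂ (with p₋₁=1, p₋₂=0, q₋₁=0, q₋₂=1):
  k=0: a=13, p=13, q=1
  k=1: a=13, p=170, q=13
  k=2: a=2, p=353, q=27
  k=3: a=11, p=4053, q=310

4053/310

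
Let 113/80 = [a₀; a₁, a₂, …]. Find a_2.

113 = 1·80 + 33   →  a_0 = 1
80 = 2·33 + 14   →  a_1 = 2
33 = 2·14 + 5   →  a_2 = 2

2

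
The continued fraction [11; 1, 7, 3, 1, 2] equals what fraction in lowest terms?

Fold from the inside: start with 2/1.
  1 + 1/2 = 3/2
  3 + 2/3 = 11/3
  7 + 3/11 = 80/11
  1 + 11/80 = 91/80
  11 + 80/91 = 1081/91

1081/91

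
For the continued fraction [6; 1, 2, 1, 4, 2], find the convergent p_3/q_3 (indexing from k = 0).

Using pₖ = aₖpₖ₋₁ + pₖ₋₂, qₖ = aₖqₖ₋₁ + qₖ₋₂ (with p₋₁=1, p₋₂=0, q₋₁=0, q₋₂=1):
  k=0: a=6, p=6, q=1
  k=1: a=1, p=7, q=1
  k=2: a=2, p=20, q=3
  k=3: a=1, p=27, q=4

27/4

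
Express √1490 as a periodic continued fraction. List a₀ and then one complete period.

[38; 1, 1, 1, 1, 76]

a₀ = ⌊√1490⌋ = 38.
With m₀=0, d₀=1 and mₖ₊₁ = dₖaₖ − mₖ, dₖ₊₁ = (n − mₖ₊₁²)/dₖ, aₖ₊₁ = ⌊(a₀+mₖ₊₁)/dₖ₊₁⌋:
  k=1: m=38, d=46, a=1
  k=2: m=8, d=31, a=1
  k=3: m=23, d=31, a=1
  k=4: m=8, d=46, a=1
  k=5: m=38, d=1, a=76
d=1 and a=2a₀=76 at k=5, so the next step gives (m, d) = (38, 46) again — its k=1 value — and the period has length 5.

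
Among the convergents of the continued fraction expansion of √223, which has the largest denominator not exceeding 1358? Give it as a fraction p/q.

√223 = [14; 1, 13, 1, 28, …] (period length 4).
Convergents:
  p_0/q_0 = 14/1
  p_1/q_1 = 15/1
  p_2/q_2 = 209/14
  p_3/q_3 = 224/15
  p_4/q_4 = 6481/434
  p_5/q_5 = 6705/449
  p_6/q_6 = 93646/6271
q_5 = 449 ≤ 1358 < 6271 = q_6, so the answer is 6705/449.

6705/449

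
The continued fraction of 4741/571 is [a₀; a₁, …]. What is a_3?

4741 = 8·571 + 173   →  a_0 = 8
571 = 3·173 + 52   →  a_1 = 3
173 = 3·52 + 17   →  a_2 = 3
52 = 3·17 + 1   →  a_3 = 3

3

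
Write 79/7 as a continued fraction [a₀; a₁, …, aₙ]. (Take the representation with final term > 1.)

[11; 3, 2]

79 = 11×7 + 2
7 = 3×2 + 1
2 = 2×1 + 0  (stop)
So 79/7 = [11; 3, 2].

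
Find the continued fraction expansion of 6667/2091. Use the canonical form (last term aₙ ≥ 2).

6667 = 3*2091 + 394
2091 = 5*394 + 121
394 = 3*121 + 31
121 = 3*31 + 28
31 = 1*28 + 3
28 = 9*3 + 1
3 = 3*1 + 0  (stop)
So 6667/2091 = [3; 5, 3, 3, 1, 9, 3].

[3; 5, 3, 3, 1, 9, 3]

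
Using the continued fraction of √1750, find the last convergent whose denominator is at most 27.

√1750 = [41; 1, 4, 1, 82, …] (period length 4).
Convergents:
  p_0/q_0 = 41/1
  p_1/q_1 = 42/1
  p_2/q_2 = 209/5
  p_3/q_3 = 251/6
  p_4/q_4 = 20791/497
q_3 = 6 ≤ 27 < 497 = q_4, so the answer is 251/6.

251/6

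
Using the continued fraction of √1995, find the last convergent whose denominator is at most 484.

12015/269

√1995 = [44; 1, 1, 1, 88, …] (period length 4).
Convergents:
  p_0/q_0 = 44/1
  p_1/q_1 = 45/1
  p_2/q_2 = 89/2
  p_3/q_3 = 134/3
  p_4/q_4 = 11881/266
  p_5/q_5 = 12015/269
  p_6/q_6 = 23896/535
q_5 = 269 ≤ 484 < 535 = q_6, so the answer is 12015/269.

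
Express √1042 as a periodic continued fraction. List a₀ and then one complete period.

a₀ = ⌊√1042⌋ = 32.
With m₀=0, d₀=1 and mₖ₊₁ = dₖaₖ − mₖ, dₖ₊₁ = (n − mₖ₊₁²)/dₖ, aₖ₊₁ = ⌊(a₀+mₖ₊₁)/dₖ₊₁⌋:
  k=1: m=32, d=18, a=3
  k=2: m=22, d=31, a=1
  k=3: m=9, d=31, a=1
  k=4: m=22, d=18, a=3
  k=5: m=32, d=1, a=64
d=1 and a=2a₀=64 at k=5, so the next step gives (m, d) = (32, 18) again — its k=1 value — and the period has length 5.

[32; 3, 1, 1, 3, 64]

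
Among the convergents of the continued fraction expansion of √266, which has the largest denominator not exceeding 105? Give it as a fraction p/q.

685/42

√266 = [16; 3, 4, 3, 32, …] (period length 4).
Convergents:
  p_0/q_0 = 16/1
  p_1/q_1 = 49/3
  p_2/q_2 = 212/13
  p_3/q_3 = 685/42
  p_4/q_4 = 22132/1357
q_3 = 42 ≤ 105 < 1357 = q_4, so the answer is 685/42.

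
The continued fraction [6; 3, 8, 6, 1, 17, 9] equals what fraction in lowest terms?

181953/28789

Using pₖ = aₖpₖ₋₁ + pₖ₋₂ and qₖ = aₖqₖ₋₁ + qₖ₋₂:
  k=0: a=6, p=6, q=1
  k=1: a=3, p=19, q=3
  k=2: a=8, p=158, q=25
  k=3: a=6, p=967, q=153
  k=4: a=1, p=1125, q=178
  k=5: a=17, p=20092, q=3179
  k=6: a=9, p=181953, q=28789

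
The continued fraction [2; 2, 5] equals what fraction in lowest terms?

27/11

Fold from the inside: start with 5/1.
  2 + 1/5 = 11/5
  2 + 5/11 = 27/11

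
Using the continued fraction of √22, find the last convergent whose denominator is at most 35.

136/29

√22 = [4; 1, 2, 4, 2, 1, 8, …] (period length 6).
Convergents:
  p_0/q_0 = 4/1
  p_1/q_1 = 5/1
  p_2/q_2 = 14/3
  p_3/q_3 = 61/13
  p_4/q_4 = 136/29
  p_5/q_5 = 197/42
q_4 = 29 ≤ 35 < 42 = q_5, so the answer is 136/29.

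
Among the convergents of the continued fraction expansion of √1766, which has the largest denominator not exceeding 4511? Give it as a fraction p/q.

148302/3529

√1766 = [42; 42, 84, …] (period length 2).
Convergents:
  p_0/q_0 = 42/1
  p_1/q_1 = 1765/42
  p_2/q_2 = 148302/3529
  p_3/q_3 = 6230449/148260
q_2 = 3529 ≤ 4511 < 148260 = q_3, so the answer is 148302/3529.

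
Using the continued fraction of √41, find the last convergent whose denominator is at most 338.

√41 = [6; 2, 2, 12, …] (period length 3).
Convergents:
  p_0/q_0 = 6/1
  p_1/q_1 = 13/2
  p_2/q_2 = 32/5
  p_3/q_3 = 397/62
  p_4/q_4 = 826/129
  p_5/q_5 = 2049/320
  p_6/q_6 = 25414/3969
q_5 = 320 ≤ 338 < 3969 = q_6, so the answer is 2049/320.

2049/320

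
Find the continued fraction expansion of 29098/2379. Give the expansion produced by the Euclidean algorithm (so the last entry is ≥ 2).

[12; 4, 3, 13, 1, 3, 3]

29098 = 12×2379 + 550
2379 = 4×550 + 179
550 = 3×179 + 13
179 = 13×13 + 10
13 = 1×10 + 3
10 = 3×3 + 1
3 = 3×1 + 0  (stop)
So 29098/2379 = [12; 4, 3, 13, 1, 3, 3].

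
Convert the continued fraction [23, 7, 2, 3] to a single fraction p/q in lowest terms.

Fold from the inside: start with 3/1.
  2 + 1/3 = 7/3
  7 + 3/7 = 52/7
  23 + 7/52 = 1203/52

1203/52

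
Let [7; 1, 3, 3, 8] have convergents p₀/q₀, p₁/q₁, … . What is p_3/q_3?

101/13

Using pₖ = aₖpₖ₋₁ + pₖ₋₂, qₖ = aₖqₖ₋₁ + qₖ₋₂ (with p₋₁=1, p₋₂=0, q₋₁=0, q₋₂=1):
  k=0: a=7, p=7, q=1
  k=1: a=1, p=8, q=1
  k=2: a=3, p=31, q=4
  k=3: a=3, p=101, q=13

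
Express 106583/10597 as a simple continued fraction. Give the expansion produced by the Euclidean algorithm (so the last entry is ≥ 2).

106583 = 10·10597 + 613
10597 = 17·613 + 176
613 = 3·176 + 85
176 = 2·85 + 6
85 = 14·6 + 1
6 = 6·1 + 0  (stop)
So 106583/10597 = [10; 17, 3, 2, 14, 6].

[10; 17, 3, 2, 14, 6]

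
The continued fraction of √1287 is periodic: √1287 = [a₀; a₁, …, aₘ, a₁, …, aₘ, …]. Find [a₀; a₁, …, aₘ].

a₀ = ⌊√1287⌋ = 35.

[35; 1, 6, 1, 70]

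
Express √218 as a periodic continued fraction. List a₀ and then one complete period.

a₀ = ⌊√218⌋ = 14.
With m₀=0, d₀=1 and mₖ₊₁ = dₖaₖ − mₖ, dₖ₊₁ = (n − mₖ₊₁²)/dₖ, aₖ₊₁ = ⌊(a₀+mₖ₊₁)/dₖ₊₁⌋:
  k=1: m=14, d=22, a=1
  k=2: m=8, d=7, a=3
  k=3: m=13, d=7, a=3
  k=4: m=8, d=22, a=1
  k=5: m=14, d=1, a=28
d=1 and a=2a₀=28 at k=5, so the next step gives (m, d) = (14, 22) again — its k=1 value — and the period has length 5.

[14; 1, 3, 3, 1, 28]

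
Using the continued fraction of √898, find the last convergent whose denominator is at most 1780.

53011/1769

√898 = [29; 1, 28, 1, 58, …] (period length 4).
Convergents:
  p_0/q_0 = 29/1
  p_1/q_1 = 30/1
  p_2/q_2 = 869/29
  p_3/q_3 = 899/30
  p_4/q_4 = 53011/1769
  p_5/q_5 = 53910/1799
q_4 = 1769 ≤ 1780 < 1799 = q_5, so the answer is 53011/1769.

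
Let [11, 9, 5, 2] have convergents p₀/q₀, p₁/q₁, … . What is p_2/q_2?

Using pₖ = aₖpₖ₋₁ + pₖ₋₂, qₖ = aₖqₖ₋₁ + qₖ₋₂ (with p₋₁=1, p₋₂=0, q₋₁=0, q₋₂=1):
  k=0: a=11, p=11, q=1
  k=1: a=9, p=100, q=9
  k=2: a=5, p=511, q=46

511/46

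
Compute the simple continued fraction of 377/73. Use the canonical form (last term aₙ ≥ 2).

[5; 6, 12]

377 = 5×73 + 12
73 = 6×12 + 1
12 = 12×1 + 0  (stop)
So 377/73 = [5; 6, 12].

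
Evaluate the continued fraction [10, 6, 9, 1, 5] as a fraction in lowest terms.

Fold from the inside: start with 5/1.
  1 + 1/5 = 6/5
  9 + 5/6 = 59/6
  6 + 6/59 = 360/59
  10 + 59/360 = 3659/360

3659/360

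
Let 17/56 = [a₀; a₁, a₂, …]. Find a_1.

3

17 = 0·56 + 17   →  a_0 = 0
56 = 3·17 + 5   →  a_1 = 3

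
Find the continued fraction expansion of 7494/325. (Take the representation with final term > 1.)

7494 = 23*325 + 19
325 = 17*19 + 2
19 = 9*2 + 1
2 = 2*1 + 0  (stop)
So 7494/325 = [23; 17, 9, 2].

[23; 17, 9, 2]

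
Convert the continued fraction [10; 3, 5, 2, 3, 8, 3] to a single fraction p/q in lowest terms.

Fold from the inside: start with 3/1.
  8 + 1/3 = 25/3
  3 + 3/25 = 78/25
  2 + 25/78 = 181/78
  5 + 78/181 = 983/181
  3 + 181/983 = 3130/983
  10 + 983/3130 = 32283/3130

32283/3130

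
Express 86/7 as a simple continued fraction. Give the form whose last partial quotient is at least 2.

86 = 12×7 + 2
7 = 3×2 + 1
2 = 2×1 + 0  (stop)
So 86/7 = [12; 3, 2].

[12; 3, 2]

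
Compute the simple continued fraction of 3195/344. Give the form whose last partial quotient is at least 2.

[9; 3, 2, 9, 2, 2]

3195 = 9×344 + 99
344 = 3×99 + 47
99 = 2×47 + 5
47 = 9×5 + 2
5 = 2×2 + 1
2 = 2×1 + 0  (stop)
So 3195/344 = [9; 3, 2, 9, 2, 2].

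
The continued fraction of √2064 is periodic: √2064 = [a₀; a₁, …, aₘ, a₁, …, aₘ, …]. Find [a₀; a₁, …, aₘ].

a₀ = ⌊√2064⌋ = 45.
With m₀=0, d₀=1 and mₖ₊₁ = dₖaₖ − mₖ, dₖ₊₁ = (n − mₖ₊₁²)/dₖ, aₖ₊₁ = ⌊(a₀+mₖ₊₁)/dₖ₊₁⌋:
  k=1: m=45, d=39, a=2
  k=2: m=33, d=25, a=3
  k=3: m=42, d=12, a=7
  k=4: m=42, d=25, a=3
  k=5: m=33, d=39, a=2
  k=6: m=45, d=1, a=90
d=1 and a=2a₀=90 at k=6, so the next step gives (m, d) = (45, 39) again — its k=1 value — and the period has length 6.

[45; 2, 3, 7, 3, 2, 90]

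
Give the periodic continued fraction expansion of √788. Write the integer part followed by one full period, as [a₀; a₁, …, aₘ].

a₀ = ⌊√788⌋ = 28.
With m₀=0, d₀=1 and mₖ₊₁ = dₖaₖ − mₖ, dₖ₊₁ = (n − mₖ₊₁²)/dₖ, aₖ₊₁ = ⌊(a₀+mₖ₊₁)/dₖ₊₁⌋:
  k=1: m=28, d=4, a=14
  k=2: m=28, d=1, a=56
d=1 and a=2a₀=56 at k=2, so the next step gives (m, d) = (28, 4) again — its k=1 value — and the period has length 2.

[28; 14, 56]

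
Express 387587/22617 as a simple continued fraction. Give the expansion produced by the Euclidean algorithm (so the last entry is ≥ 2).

[17; 7, 3, 3, 19, 16]

387587 = 17·22617 + 3098
22617 = 7·3098 + 931
3098 = 3·931 + 305
931 = 3·305 + 16
305 = 19·16 + 1
16 = 16·1 + 0  (stop)
So 387587/22617 = [17; 7, 3, 3, 19, 16].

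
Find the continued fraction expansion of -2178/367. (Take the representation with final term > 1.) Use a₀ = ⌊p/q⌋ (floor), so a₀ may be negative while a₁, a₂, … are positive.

-2178 = -6·367 + 24
367 = 15·24 + 7
24 = 3·7 + 3
7 = 2·3 + 1
3 = 3·1 + 0  (stop)
So -2178/367 = [-6; 15, 3, 2, 3].

[-6; 15, 3, 2, 3]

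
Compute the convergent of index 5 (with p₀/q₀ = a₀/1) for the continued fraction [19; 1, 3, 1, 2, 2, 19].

Using pₖ = aₖpₖ₋₁ + pₖ₋₂, qₖ = aₖqₖ₋₁ + qₖ₋₂ (with p₋₁=1, p₋₂=0, q₋₁=0, q₋₂=1):
  k=0: a=19, p=19, q=1
  k=1: a=1, p=20, q=1
  k=2: a=3, p=79, q=4
  k=3: a=1, p=99, q=5
  k=4: a=2, p=277, q=14
  k=5: a=2, p=653, q=33

653/33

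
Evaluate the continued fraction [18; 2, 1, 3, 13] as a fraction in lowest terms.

Using pₖ = aₖpₖ₋₁ + pₖ₋₂ and qₖ = aₖqₖ₋₁ + qₖ₋₂:
  k=0: a=18, p=18, q=1
  k=1: a=2, p=37, q=2
  k=2: a=1, p=55, q=3
  k=3: a=3, p=202, q=11
  k=4: a=13, p=2681, q=146

2681/146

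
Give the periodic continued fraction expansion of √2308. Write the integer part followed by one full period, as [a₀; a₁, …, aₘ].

a₀ = ⌊√2308⌋ = 48.
With m₀=0, d₀=1 and mₖ₊₁ = dₖaₖ − mₖ, dₖ₊₁ = (n − mₖ₊₁²)/dₖ, aₖ₊₁ = ⌊(a₀+mₖ₊₁)/dₖ₊₁⌋:
  k=1: m=48, d=4, a=24
  k=2: m=48, d=1, a=96
d=1 and a=2a₀=96 at k=2, so the next step gives (m, d) = (48, 4) again — its k=1 value — and the period has length 2.

[48; 24, 96]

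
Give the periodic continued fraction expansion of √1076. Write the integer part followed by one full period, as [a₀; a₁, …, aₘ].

a₀ = ⌊√1076⌋ = 32.

[32; 1, 4, 16, 4, 1, 64]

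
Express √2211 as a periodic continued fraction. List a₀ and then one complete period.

[47; 47, 94]

a₀ = ⌊√2211⌋ = 47.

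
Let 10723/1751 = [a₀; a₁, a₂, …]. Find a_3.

10723 = 6·1751 + 217   →  a_0 = 6
1751 = 8·217 + 15   →  a_1 = 8
217 = 14·15 + 7   →  a_2 = 14
15 = 2·7 + 1   →  a_3 = 2

2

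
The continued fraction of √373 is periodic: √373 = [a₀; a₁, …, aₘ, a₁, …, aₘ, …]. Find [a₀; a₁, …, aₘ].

a₀ = ⌊√373⌋ = 19.
With m₀=0, d₀=1 and mₖ₊₁ = dₖaₖ − mₖ, dₖ₊₁ = (n − mₖ₊₁²)/dₖ, aₖ₊₁ = ⌊(a₀+mₖ₊₁)/dₖ₊₁⌋:
  k=1: m=19, d=12, a=3
  k=2: m=17, d=7, a=5
  k=3: m=18, d=7, a=5
  k=4: m=17, d=12, a=3
  k=5: m=19, d=1, a=38
d=1 and a=2a₀=38 at k=5, so the next step gives (m, d) = (19, 12) again — its k=1 value — and the period has length 5.

[19; 3, 5, 5, 3, 38]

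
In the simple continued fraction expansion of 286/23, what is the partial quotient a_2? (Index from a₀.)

3

286 = 12·23 + 10   →  a_0 = 12
23 = 2·10 + 3   →  a_1 = 2
10 = 3·3 + 1   →  a_2 = 3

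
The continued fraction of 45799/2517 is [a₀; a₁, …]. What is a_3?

45799 = 18·2517 + 493   →  a_0 = 18
2517 = 5·493 + 52   →  a_1 = 5
493 = 9·52 + 25   →  a_2 = 9
52 = 2·25 + 2   →  a_3 = 2

2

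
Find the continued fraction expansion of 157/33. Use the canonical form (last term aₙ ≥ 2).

157 = 4·33 + 25
33 = 1·25 + 8
25 = 3·8 + 1
8 = 8·1 + 0  (stop)
So 157/33 = [4; 1, 3, 8].

[4; 1, 3, 8]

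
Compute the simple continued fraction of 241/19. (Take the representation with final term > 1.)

241 = 12·19 + 13
19 = 1·13 + 6
13 = 2·6 + 1
6 = 6·1 + 0  (stop)
So 241/19 = [12; 1, 2, 6].

[12; 1, 2, 6]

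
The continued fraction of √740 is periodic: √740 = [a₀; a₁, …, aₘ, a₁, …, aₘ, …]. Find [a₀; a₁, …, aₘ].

a₀ = ⌊√740⌋ = 27.
With m₀=0, d₀=1 and mₖ₊₁ = dₖaₖ − mₖ, dₖ₊₁ = (n − mₖ₊₁²)/dₖ, aₖ₊₁ = ⌊(a₀+mₖ₊₁)/dₖ₊₁⌋:
  k=1: m=27, d=11, a=4
  k=2: m=17, d=41, a=1
  k=3: m=24, d=4, a=12
  k=4: m=24, d=41, a=1
  k=5: m=17, d=11, a=4
  k=6: m=27, d=1, a=54
d=1 and a=2a₀=54 at k=6, so the next step gives (m, d) = (27, 11) again — its k=1 value — and the period has length 6.

[27; 4, 1, 12, 1, 4, 54]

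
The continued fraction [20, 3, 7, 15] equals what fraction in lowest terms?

Fold from the inside: start with 15/1.
  7 + 1/15 = 106/15
  3 + 15/106 = 333/106
  20 + 106/333 = 6766/333

6766/333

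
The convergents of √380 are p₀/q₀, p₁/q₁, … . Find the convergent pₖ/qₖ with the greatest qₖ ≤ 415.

√380 = [19; 2, 38, …] (period length 2).
Convergents:
  p_0/q_0 = 19/1
  p_1/q_1 = 39/2
  p_2/q_2 = 1501/77
  p_3/q_3 = 3041/156
  p_4/q_4 = 117059/6005
q_3 = 156 ≤ 415 < 6005 = q_4, so the answer is 3041/156.

3041/156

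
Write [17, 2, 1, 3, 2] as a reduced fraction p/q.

434/25

Using pₖ = aₖpₖ₋₁ + pₖ₋₂ and qₖ = aₖqₖ₋₁ + qₖ₋₂:
  k=0: a=17, p=17, q=1
  k=1: a=2, p=35, q=2
  k=2: a=1, p=52, q=3
  k=3: a=3, p=191, q=11
  k=4: a=2, p=434, q=25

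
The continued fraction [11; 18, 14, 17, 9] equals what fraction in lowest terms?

Fold from the inside: start with 9/1.
  17 + 1/9 = 154/9
  14 + 9/154 = 2165/154
  18 + 154/2165 = 39124/2165
  11 + 2165/39124 = 432529/39124

432529/39124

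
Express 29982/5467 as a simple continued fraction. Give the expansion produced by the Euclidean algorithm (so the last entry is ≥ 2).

[5; 2, 15, 3, 3, 17]

29982 = 5*5467 + 2647
5467 = 2*2647 + 173
2647 = 15*173 + 52
173 = 3*52 + 17
52 = 3*17 + 1
17 = 17*1 + 0  (stop)
So 29982/5467 = [5; 2, 15, 3, 3, 17].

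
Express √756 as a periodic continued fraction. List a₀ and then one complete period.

[27; 2, 54]

a₀ = ⌊√756⌋ = 27.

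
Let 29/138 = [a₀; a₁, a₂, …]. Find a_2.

29 = 0·138 + 29   →  a_0 = 0
138 = 4·29 + 22   →  a_1 = 4
29 = 1·22 + 7   →  a_2 = 1

1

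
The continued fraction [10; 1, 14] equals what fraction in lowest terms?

164/15

Fold from the inside: start with 14/1.
  1 + 1/14 = 15/14
  10 + 14/15 = 164/15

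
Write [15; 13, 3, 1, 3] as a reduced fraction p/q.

3000/199

Fold from the inside: start with 3/1.
  1 + 1/3 = 4/3
  3 + 3/4 = 15/4
  13 + 4/15 = 199/15
  15 + 15/199 = 3000/199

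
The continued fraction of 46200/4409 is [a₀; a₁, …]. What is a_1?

2

46200 = 10·4409 + 2110   →  a_0 = 10
4409 = 2·2110 + 189   →  a_1 = 2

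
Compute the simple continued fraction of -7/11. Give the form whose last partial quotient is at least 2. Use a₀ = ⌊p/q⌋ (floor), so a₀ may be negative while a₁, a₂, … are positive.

[-1; 2, 1, 3]

-7 = -1·11 + 4
11 = 2·4 + 3
4 = 1·3 + 1
3 = 3·1 + 0  (stop)
So -7/11 = [-1; 2, 1, 3].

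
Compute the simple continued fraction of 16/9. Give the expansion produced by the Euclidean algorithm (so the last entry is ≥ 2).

16 = 1·9 + 7
9 = 1·7 + 2
7 = 3·2 + 1
2 = 2·1 + 0  (stop)
So 16/9 = [1; 1, 3, 2].

[1; 1, 3, 2]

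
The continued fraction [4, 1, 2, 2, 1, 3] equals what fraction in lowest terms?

Fold from the inside: start with 3/1.
  1 + 1/3 = 4/3
  2 + 3/4 = 11/4
  2 + 4/11 = 26/11
  1 + 11/26 = 37/26
  4 + 26/37 = 174/37

174/37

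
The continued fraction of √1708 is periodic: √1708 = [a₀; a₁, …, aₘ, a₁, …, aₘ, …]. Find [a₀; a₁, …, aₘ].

[41; 3, 20, 3, 82]

a₀ = ⌊√1708⌋ = 41.
With m₀=0, d₀=1 and mₖ₊₁ = dₖaₖ − mₖ, dₖ₊₁ = (n − mₖ₊₁²)/dₖ, aₖ₊₁ = ⌊(a₀+mₖ₊₁)/dₖ₊₁⌋:
  k=1: m=41, d=27, a=3
  k=2: m=40, d=4, a=20
  k=3: m=40, d=27, a=3
  k=4: m=41, d=1, a=82
d=1 and a=2a₀=82 at k=4, so the next step gives (m, d) = (41, 27) again — its k=1 value — and the period has length 4.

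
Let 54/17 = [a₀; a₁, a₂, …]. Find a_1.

54 = 3·17 + 3   →  a_0 = 3
17 = 5·3 + 2   →  a_1 = 5

5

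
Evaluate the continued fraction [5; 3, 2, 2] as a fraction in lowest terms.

Using pₖ = aₖpₖ₋₁ + pₖ₋₂ and qₖ = aₖqₖ₋₁ + qₖ₋₂:
  k=0: a=5, p=5, q=1
  k=1: a=3, p=16, q=3
  k=2: a=2, p=37, q=7
  k=3: a=2, p=90, q=17

90/17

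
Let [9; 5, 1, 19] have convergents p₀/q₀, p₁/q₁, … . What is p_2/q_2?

55/6

Using pₖ = aₖpₖ₋₁ + pₖ₋₂, qₖ = aₖqₖ₋₁ + qₖ₋₂ (with p₋₁=1, p₋₂=0, q₋₁=0, q₋₂=1):
  k=0: a=9, p=9, q=1
  k=1: a=5, p=46, q=5
  k=2: a=1, p=55, q=6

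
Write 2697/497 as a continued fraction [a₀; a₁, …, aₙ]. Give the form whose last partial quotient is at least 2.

[5; 2, 2, 1, 9, 2, 3]

2697 = 5·497 + 212
497 = 2·212 + 73
212 = 2·73 + 66
73 = 1·66 + 7
66 = 9·7 + 3
7 = 2·3 + 1
3 = 3·1 + 0  (stop)
So 2697/497 = [5; 2, 2, 1, 9, 2, 3].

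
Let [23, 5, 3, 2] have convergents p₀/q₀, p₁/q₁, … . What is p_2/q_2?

371/16

Using pₖ = aₖpₖ₋₁ + pₖ₋₂, qₖ = aₖqₖ₋₁ + qₖ₋₂ (with p₋₁=1, p₋₂=0, q₋₁=0, q₋₂=1):
  k=0: a=23, p=23, q=1
  k=1: a=5, p=116, q=5
  k=2: a=3, p=371, q=16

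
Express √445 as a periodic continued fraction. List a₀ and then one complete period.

a₀ = ⌊√445⌋ = 21.
With m₀=0, d₀=1 and mₖ₊₁ = dₖaₖ − mₖ, dₖ₊₁ = (n − mₖ₊₁²)/dₖ, aₖ₊₁ = ⌊(a₀+mₖ₊₁)/dₖ₊₁⌋:
  k=1: m=21, d=4, a=10
  k=2: m=19, d=21, a=1
  k=3: m=2, d=21, a=1
  k=4: m=19, d=4, a=10
  k=5: m=21, d=1, a=42
d=1 and a=2a₀=42 at k=5, so the next step gives (m, d) = (21, 4) again — its k=1 value — and the period has length 5.

[21; 10, 1, 1, 10, 42]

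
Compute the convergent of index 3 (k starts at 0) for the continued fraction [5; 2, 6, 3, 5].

Using pₖ = aₖpₖ₋₁ + pₖ₋₂, qₖ = aₖqₖ₋₁ + qₖ₋₂ (with p₋₁=1, p₋₂=0, q₋₁=0, q₋₂=1):
  k=0: a=5, p=5, q=1
  k=1: a=2, p=11, q=2
  k=2: a=6, p=71, q=13
  k=3: a=3, p=224, q=41

224/41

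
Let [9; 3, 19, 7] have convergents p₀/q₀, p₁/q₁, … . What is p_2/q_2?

541/58

Using pₖ = aₖpₖ₋₁ + pₖ₋₂, qₖ = aₖqₖ₋₁ + qₖ₋₂ (with p₋₁=1, p₋₂=0, q₋₁=0, q₋₂=1):
  k=0: a=9, p=9, q=1
  k=1: a=3, p=28, q=3
  k=2: a=19, p=541, q=58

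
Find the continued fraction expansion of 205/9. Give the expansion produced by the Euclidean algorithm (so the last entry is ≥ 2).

[22; 1, 3, 2]

205 = 22·9 + 7
9 = 1·7 + 2
7 = 3·2 + 1
2 = 2·1 + 0  (stop)
So 205/9 = [22; 1, 3, 2].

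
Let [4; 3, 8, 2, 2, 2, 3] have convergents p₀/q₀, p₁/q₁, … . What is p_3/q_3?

Using pₖ = aₖpₖ₋₁ + pₖ₋₂, qₖ = aₖqₖ₋₁ + qₖ₋₂ (with p₋₁=1, p₋₂=0, q₋₁=0, q₋₂=1):
  k=0: a=4, p=4, q=1
  k=1: a=3, p=13, q=3
  k=2: a=8, p=108, q=25
  k=3: a=2, p=229, q=53

229/53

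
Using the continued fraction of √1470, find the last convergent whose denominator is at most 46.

√1470 = [38; 2, 1, 14, 1, 2, 76, …] (period length 6).
Convergents:
  p_0/q_0 = 38/1
  p_1/q_1 = 77/2
  p_2/q_2 = 115/3
  p_3/q_3 = 1687/44
  p_4/q_4 = 1802/47
q_3 = 44 ≤ 46 < 47 = q_4, so the answer is 1687/44.

1687/44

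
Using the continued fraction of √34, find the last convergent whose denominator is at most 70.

379/65

√34 = [5; 1, 4, 1, 10, …] (period length 4).
Convergents:
  p_0/q_0 = 5/1
  p_1/q_1 = 6/1
  p_2/q_2 = 29/5
  p_3/q_3 = 35/6
  p_4/q_4 = 379/65
  p_5/q_5 = 414/71
q_4 = 65 ≤ 70 < 71 = q_5, so the answer is 379/65.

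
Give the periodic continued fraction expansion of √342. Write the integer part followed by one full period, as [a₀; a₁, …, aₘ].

a₀ = ⌊√342⌋ = 18.
With m₀=0, d₀=1 and mₖ₊₁ = dₖaₖ − mₖ, dₖ₊₁ = (n − mₖ₊₁²)/dₖ, aₖ₊₁ = ⌊(a₀+mₖ₊₁)/dₖ₊₁⌋:
  k=1: m=18, d=18, a=2
  k=2: m=18, d=1, a=36
d=1 and a=2a₀=36 at k=2, so the next step gives (m, d) = (18, 18) again — its k=1 value — and the period has length 2.

[18; 2, 36]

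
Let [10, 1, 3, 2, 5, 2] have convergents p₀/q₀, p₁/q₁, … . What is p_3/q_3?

97/9

Using pₖ = aₖpₖ₋₁ + pₖ₋₂, qₖ = aₖqₖ₋₁ + qₖ₋₂ (with p₋₁=1, p₋₂=0, q₋₁=0, q₋₂=1):
  k=0: a=10, p=10, q=1
  k=1: a=1, p=11, q=1
  k=2: a=3, p=43, q=4
  k=3: a=2, p=97, q=9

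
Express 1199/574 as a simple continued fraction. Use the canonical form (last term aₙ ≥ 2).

1199 = 2·574 + 51
574 = 11·51 + 13
51 = 3·13 + 12
13 = 1·12 + 1
12 = 12·1 + 0  (stop)
So 1199/574 = [2; 11, 3, 1, 12].

[2; 11, 3, 1, 12]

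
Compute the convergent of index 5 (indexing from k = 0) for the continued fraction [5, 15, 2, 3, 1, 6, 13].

Using pₖ = aₖpₖ₋₁ + pₖ₋₂, qₖ = aₖqₖ₋₁ + qₖ₋₂ (with p₋₁=1, p₋₂=0, q₋₁=0, q₋₂=1):
  k=0: a=5, p=5, q=1
  k=1: a=15, p=76, q=15
  k=2: a=2, p=157, q=31
  k=3: a=3, p=547, q=108
  k=4: a=1, p=704, q=139
  k=5: a=6, p=4771, q=942

4771/942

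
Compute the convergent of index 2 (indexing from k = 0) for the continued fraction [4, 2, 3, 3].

31/7

Using pₖ = aₖpₖ₋₁ + pₖ₋₂, qₖ = aₖqₖ₋₁ + qₖ₋₂ (with p₋₁=1, p₋₂=0, q₋₁=0, q₋₂=1):
  k=0: a=4, p=4, q=1
  k=1: a=2, p=9, q=2
  k=2: a=3, p=31, q=7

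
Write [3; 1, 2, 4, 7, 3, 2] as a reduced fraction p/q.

2525/684

Fold from the inside: start with 2/1.
  3 + 1/2 = 7/2
  7 + 2/7 = 51/7
  4 + 7/51 = 211/51
  2 + 51/211 = 473/211
  1 + 211/473 = 684/473
  3 + 473/684 = 2525/684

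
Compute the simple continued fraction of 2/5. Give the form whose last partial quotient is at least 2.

[0; 2, 2]

2 = 0×5 + 2
5 = 2×2 + 1
2 = 2×1 + 0  (stop)
So 2/5 = [0; 2, 2].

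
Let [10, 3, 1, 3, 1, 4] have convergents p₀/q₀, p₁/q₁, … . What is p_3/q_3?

154/15

Using pₖ = aₖpₖ₋₁ + pₖ₋₂, qₖ = aₖqₖ₋₁ + qₖ₋₂ (with p₋₁=1, p₋₂=0, q₋₁=0, q₋₂=1):
  k=0: a=10, p=10, q=1
  k=1: a=3, p=31, q=3
  k=2: a=1, p=41, q=4
  k=3: a=3, p=154, q=15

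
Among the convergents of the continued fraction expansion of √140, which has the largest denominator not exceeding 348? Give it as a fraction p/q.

√140 = [11; 1, 4, 1, 22, …] (period length 4).
Convergents:
  p_0/q_0 = 11/1
  p_1/q_1 = 12/1
  p_2/q_2 = 59/5
  p_3/q_3 = 71/6
  p_4/q_4 = 1621/137
  p_5/q_5 = 1692/143
  p_6/q_6 = 8389/709
q_5 = 143 ≤ 348 < 709 = q_6, so the answer is 1692/143.

1692/143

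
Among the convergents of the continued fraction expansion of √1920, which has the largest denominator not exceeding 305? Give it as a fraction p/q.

10341/236

√1920 = [43; 1, 4, 2, 21, 2, 4, 1, 86, …] (period length 8).
Convergents:
  p_0/q_0 = 43/1
  p_1/q_1 = 44/1
  p_2/q_2 = 219/5
  p_3/q_3 = 482/11
  p_4/q_4 = 10341/236
  p_5/q_5 = 21164/483
q_4 = 236 ≤ 305 < 483 = q_5, so the answer is 10341/236.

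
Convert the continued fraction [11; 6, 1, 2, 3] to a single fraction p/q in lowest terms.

747/67

Fold from the inside: start with 3/1.
  2 + 1/3 = 7/3
  1 + 3/7 = 10/7
  6 + 7/10 = 67/10
  11 + 10/67 = 747/67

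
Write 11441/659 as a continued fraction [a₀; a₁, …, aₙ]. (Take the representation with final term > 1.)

11441 = 17×659 + 238
659 = 2×238 + 183
238 = 1×183 + 55
183 = 3×55 + 18
55 = 3×18 + 1
18 = 18×1 + 0  (stop)
So 11441/659 = [17; 2, 1, 3, 3, 18].

[17; 2, 1, 3, 3, 18]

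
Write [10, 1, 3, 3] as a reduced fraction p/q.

140/13

Using pₖ = aₖpₖ₋₁ + pₖ₋₂ and qₖ = aₖqₖ₋₁ + qₖ₋₂:
  k=0: a=10, p=10, q=1
  k=1: a=1, p=11, q=1
  k=2: a=3, p=43, q=4
  k=3: a=3, p=140, q=13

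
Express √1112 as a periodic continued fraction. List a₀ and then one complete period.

a₀ = ⌊√1112⌋ = 33.
With m₀=0, d₀=1 and mₖ₊₁ = dₖaₖ − mₖ, dₖ₊₁ = (n − mₖ₊₁²)/dₖ, aₖ₊₁ = ⌊(a₀+mₖ₊₁)/dₖ₊₁⌋:
  k=1: m=33, d=23, a=2
  k=2: m=13, d=41, a=1
  k=3: m=28, d=8, a=7
  k=4: m=28, d=41, a=1
  k=5: m=13, d=23, a=2
  k=6: m=33, d=1, a=66
d=1 and a=2a₀=66 at k=6, so the next step gives (m, d) = (33, 23) again — its k=1 value — and the period has length 6.

[33; 2, 1, 7, 1, 2, 66]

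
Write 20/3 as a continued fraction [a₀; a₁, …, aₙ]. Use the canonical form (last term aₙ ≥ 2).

20 = 6*3 + 2
3 = 1*2 + 1
2 = 2*1 + 0  (stop)
So 20/3 = [6; 1, 2].

[6; 1, 2]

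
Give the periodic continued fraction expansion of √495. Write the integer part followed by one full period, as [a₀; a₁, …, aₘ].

[22; 4, 44]

a₀ = ⌊√495⌋ = 22.
With m₀=0, d₀=1 and mₖ₊₁ = dₖaₖ − mₖ, dₖ₊₁ = (n − mₖ₊₁²)/dₖ, aₖ₊₁ = ⌊(a₀+mₖ₊₁)/dₖ₊₁⌋:
  k=1: m=22, d=11, a=4
  k=2: m=22, d=1, a=44
d=1 and a=2a₀=44 at k=2, so the next step gives (m, d) = (22, 11) again — its k=1 value — and the period has length 2.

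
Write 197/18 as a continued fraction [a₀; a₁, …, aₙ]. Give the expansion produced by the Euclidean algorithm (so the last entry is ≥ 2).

197 = 10·18 + 17
18 = 1·17 + 1
17 = 17·1 + 0  (stop)
So 197/18 = [10; 1, 17].

[10; 1, 17]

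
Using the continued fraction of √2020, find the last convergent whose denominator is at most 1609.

71956/1601

√2020 = [44; 1, 16, 1, 88, …] (period length 4).
Convergents:
  p_0/q_0 = 44/1
  p_1/q_1 = 45/1
  p_2/q_2 = 764/17
  p_3/q_3 = 809/18
  p_4/q_4 = 71956/1601
  p_5/q_5 = 72765/1619
q_4 = 1601 ≤ 1609 < 1619 = q_5, so the answer is 71956/1601.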